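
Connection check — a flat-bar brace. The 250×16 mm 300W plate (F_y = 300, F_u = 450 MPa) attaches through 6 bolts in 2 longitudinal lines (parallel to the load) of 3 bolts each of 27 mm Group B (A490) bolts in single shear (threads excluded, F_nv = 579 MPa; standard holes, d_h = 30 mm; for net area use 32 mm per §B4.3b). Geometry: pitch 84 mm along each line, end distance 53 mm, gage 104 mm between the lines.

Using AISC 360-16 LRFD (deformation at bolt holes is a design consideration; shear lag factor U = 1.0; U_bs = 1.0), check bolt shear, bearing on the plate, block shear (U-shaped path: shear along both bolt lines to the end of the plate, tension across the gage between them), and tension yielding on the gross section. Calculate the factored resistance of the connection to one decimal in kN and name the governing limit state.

Bolt shear: A_b = π(27)²/4 = 572.56 mm². φR_n = 0.75 × 579 × 572.56 × 6 × 1 = 1491.8 kN.
Bearing (16 mm plate, F_u = 450 MPa): end bolts L_c = 53 − 30/2 = 38, R_n = min(1.2×38×16×450, 2.4×27×16×450) = 328.32 kN/bolt; interior L_c = 84 − 30 = 54, R_n = 466.56 kN/bolt. φR_n = 0.75 × (2×328.32 + 4×466.56) = 1892.2 kN.
Block shear: shear path 2×[53+2×84] = 2×221 mm, A_gv = 7072, A_nv = 2×(221 − 2.5×32)×16 = 4512 mm²; tension across gage: (104 − 1×32)×16 = 1152 mm². R_n = min(0.6×450×4512, 0.6×300×7072) + 1.0×450×1152 = min(1218.2, 1273) + 518.4 = 1736.6 kN. φR_n = 0.75 × 1736.6 = 1302.5 kN.
Tension yield (gross): A_g = 250×16 = 4000 mm². φR_n = 0.90 × 300 × 4000 = 1080.0 kN.
Governing: min(1491.8, 1892.2, 1302.5, 1080.0) = 1080.0 kN → gross-section yield.

1080.0 kN (gross-section yield governs)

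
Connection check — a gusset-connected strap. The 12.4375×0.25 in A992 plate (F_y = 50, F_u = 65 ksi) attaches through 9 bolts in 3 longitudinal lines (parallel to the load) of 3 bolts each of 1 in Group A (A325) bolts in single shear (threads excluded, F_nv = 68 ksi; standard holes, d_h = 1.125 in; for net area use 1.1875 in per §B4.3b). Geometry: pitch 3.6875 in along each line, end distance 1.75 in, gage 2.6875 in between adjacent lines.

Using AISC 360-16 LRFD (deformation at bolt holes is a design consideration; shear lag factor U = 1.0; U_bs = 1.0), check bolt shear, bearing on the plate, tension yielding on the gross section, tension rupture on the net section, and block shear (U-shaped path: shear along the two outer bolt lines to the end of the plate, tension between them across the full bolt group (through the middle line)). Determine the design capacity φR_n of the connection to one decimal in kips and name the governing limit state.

108.2 kips (net-section rupture governs)

Bolt shear: A_b = π(1)²/4 = 0.7854 in². φR_n = 0.75 × 68 × 0.7854 × 9 × 1 = 360.5 kips.
Bearing (0.25 in plate, F_u = 65 ksi): end bolts L_c = 1.75 − 1.125/2 = 1.1875, R_n = min(1.2×1.1875×0.25×65, 2.4×1×0.25×65) = 23.156 kips/bolt; interior L_c = 3.6875 − 1.125 = 2.5625, R_n = 39 kips/bolt. φR_n = 0.75 × (3×23.156 + 6×39) = 227.6 kips.
Tension yield (gross): A_g = 12.4375×0.25 = 3.1094 in². φR_n = 0.90 × 50 × 3.1094 = 139.9 kips.
Tension rupture (net): A_n = (12.4375 − 3×1.1875)×0.25 = 2.2188 in² (U = 1.0, A_e = A_n). φR_n = 0.75 × 65 × 2.2188 = 108.2 kips.
Block shear: shear path 2×[1.75+2×3.6875] = 2×9.125 in, A_gv = 4.5625, A_nv = 2×(9.125 − 2.5×1.1875)×0.25 = 3.0781 in²; tension across gage: (5.375 − 2×1.1875)×0.25 = 0.75 in². R_n = min(0.6×65×3.0781, 0.6×50×4.5625) + 1.0×65×0.75 = min(120.05, 136.88) + 48.75 = 168.8 kips. φR_n = 0.75 × 168.8 = 126.6 kips.
Governing: min(360.5, 227.6, 139.9, 108.2, 126.6) = 108.2 kips → net-section rupture.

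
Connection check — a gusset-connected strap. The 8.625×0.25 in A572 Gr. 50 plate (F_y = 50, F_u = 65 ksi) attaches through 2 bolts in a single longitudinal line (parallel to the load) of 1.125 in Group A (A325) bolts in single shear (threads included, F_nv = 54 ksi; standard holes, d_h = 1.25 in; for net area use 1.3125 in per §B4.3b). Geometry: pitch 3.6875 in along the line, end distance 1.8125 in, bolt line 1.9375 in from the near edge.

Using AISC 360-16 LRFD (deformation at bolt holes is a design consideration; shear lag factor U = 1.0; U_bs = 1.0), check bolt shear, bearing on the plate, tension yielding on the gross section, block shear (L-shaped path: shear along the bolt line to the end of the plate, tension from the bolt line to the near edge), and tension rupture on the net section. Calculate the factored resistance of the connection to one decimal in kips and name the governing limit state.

41.4 kips (block shear governs)

Bolt shear: A_b = π(1.125)²/4 = 0.99402 in². φR_n = 0.75 × 54 × 0.99402 × 2 × 1 = 80.5 kips.
Bearing (0.25 in plate, F_u = 65 ksi): end bolts L_c = 1.8125 − 1.25/2 = 1.1875, R_n = min(1.2×1.1875×0.25×65, 2.4×1.125×0.25×65) = 23.156 kips/bolt; interior L_c = 3.6875 − 1.25 = 2.4375, R_n = 43.875 kips/bolt. φR_n = 0.75 × (1×23.156 + 1×43.875) = 50.3 kips.
Tension yield (gross): A_g = 8.625×0.25 = 2.1563 in². φR_n = 0.90 × 50 × 2.1563 = 97.0 kips.
Block shear: shear path 1×[1.8125+1×3.6875] = 1×5.5 in, A_gv = 1.375, A_nv = 1×(5.5 − 1.5×1.3125)×0.25 = 0.88281 in²; tension to near edge: (1.9375 − 0.5×1.3125)×0.25 = 0.32031 in². R_n = min(0.6×65×0.88281, 0.6×50×1.375) + 1.0×65×0.32031 = min(34.43, 41.25) + 20.82 = 55.25 kips. φR_n = 0.75 × 55.25 = 41.4 kips.
Tension rupture (net): A_n = (8.625 − 1×1.3125)×0.25 = 1.8281 in² (U = 1.0, A_e = A_n). φR_n = 0.75 × 65 × 1.8281 = 89.1 kips.
Governing: min(80.5, 50.3, 97.0, 41.4, 89.1) = 41.4 kips → block shear.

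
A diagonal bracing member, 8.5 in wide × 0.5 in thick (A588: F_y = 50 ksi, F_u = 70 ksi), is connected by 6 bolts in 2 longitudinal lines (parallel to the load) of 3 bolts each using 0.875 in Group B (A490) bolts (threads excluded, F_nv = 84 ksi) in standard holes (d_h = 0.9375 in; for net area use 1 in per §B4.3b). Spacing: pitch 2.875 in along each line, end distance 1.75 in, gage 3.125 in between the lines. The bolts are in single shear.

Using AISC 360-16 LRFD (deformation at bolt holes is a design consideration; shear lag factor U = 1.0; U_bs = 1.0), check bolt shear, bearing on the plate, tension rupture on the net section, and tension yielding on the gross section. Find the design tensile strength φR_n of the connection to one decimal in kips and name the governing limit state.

Bolt shear: A_b = π(0.875)²/4 = 0.60132 in². φR_n = 0.75 × 84 × 0.60132 × 6 × 1 = 227.3 kips.
Bearing (0.5 in plate, F_u = 70 ksi): end bolts L_c = 1.75 − 0.9375/2 = 1.28125, R_n = min(1.2×1.28125×0.5×70, 2.4×0.875×0.5×70) = 53.813 kips/bolt; interior L_c = 2.875 − 0.9375 = 1.9375, R_n = 73.5 kips/bolt. φR_n = 0.75 × (2×53.813 + 4×73.5) = 301.2 kips.
Tension rupture (net): A_n = (8.5 − 2×1)×0.5 = 3.25 in² (U = 1.0, A_e = A_n). φR_n = 0.75 × 70 × 3.25 = 170.6 kips.
Tension yield (gross): A_g = 8.5×0.5 = 4.25 in². φR_n = 0.90 × 50 × 4.25 = 191.3 kips.
Governing: min(227.3, 301.2, 170.6, 191.3) = 170.6 kips → net-section rupture.

170.6 kips (net-section rupture governs)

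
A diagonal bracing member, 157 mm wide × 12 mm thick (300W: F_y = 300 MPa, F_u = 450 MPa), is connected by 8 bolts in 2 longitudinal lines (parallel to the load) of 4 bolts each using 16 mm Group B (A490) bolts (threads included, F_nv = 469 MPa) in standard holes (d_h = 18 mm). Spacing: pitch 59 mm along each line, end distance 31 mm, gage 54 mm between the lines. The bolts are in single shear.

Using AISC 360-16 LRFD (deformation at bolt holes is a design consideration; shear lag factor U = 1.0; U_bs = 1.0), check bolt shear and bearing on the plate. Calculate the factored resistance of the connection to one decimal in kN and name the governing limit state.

Bolt shear: A_b = π(16)²/4 = 201.06 mm². φR_n = 0.75 × 469 × 201.06 × 8 × 1 = 565.8 kN.
Bearing (12 mm plate, F_u = 450 MPa): end bolts L_c = 31 − 18/2 = 22, R_n = min(1.2×22×12×450, 2.4×16×12×450) = 142.56 kN/bolt; interior L_c = 59 − 18 = 41, R_n = 207.36 kN/bolt. φR_n = 0.75 × (2×142.56 + 6×207.36) = 1147.0 kN.
Governing: min(565.8, 1147.0) = 565.8 kN → bolt shear.

565.8 kN (bolt shear governs)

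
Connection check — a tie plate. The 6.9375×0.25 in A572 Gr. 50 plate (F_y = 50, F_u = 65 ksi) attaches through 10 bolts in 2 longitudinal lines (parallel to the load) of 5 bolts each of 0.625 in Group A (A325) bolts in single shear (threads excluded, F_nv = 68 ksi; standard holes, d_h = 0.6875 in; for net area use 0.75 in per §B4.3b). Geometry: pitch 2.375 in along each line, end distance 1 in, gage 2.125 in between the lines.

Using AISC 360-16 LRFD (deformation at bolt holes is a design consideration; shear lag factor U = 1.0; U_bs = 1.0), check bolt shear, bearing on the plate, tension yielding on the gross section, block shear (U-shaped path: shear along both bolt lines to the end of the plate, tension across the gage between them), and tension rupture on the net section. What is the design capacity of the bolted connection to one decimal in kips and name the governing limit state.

66.3 kips (net-section rupture governs)

Bolt shear: A_b = π(0.625)²/4 = 0.3068 in². φR_n = 0.75 × 68 × 0.3068 × 10 × 1 = 156.5 kips.
Bearing (0.25 in plate, F_u = 65 ksi): end bolts L_c = 1 − 0.6875/2 = 0.65625, R_n = min(1.2×0.65625×0.25×65, 2.4×0.625×0.25×65) = 12.797 kips/bolt; interior L_c = 2.375 − 0.6875 = 1.6875, R_n = 24.375 kips/bolt. φR_n = 0.75 × (2×12.797 + 8×24.375) = 165.4 kips.
Tension yield (gross): A_g = 6.9375×0.25 = 1.7344 in². φR_n = 0.90 × 50 × 1.7344 = 78.0 kips.
Block shear: shear path 2×[1+4×2.375] = 2×10.5 in, A_gv = 5.25, A_nv = 2×(10.5 − 4.5×0.75)×0.25 = 3.5625 in²; tension across gage: (2.125 − 1×0.75)×0.25 = 0.34375 in². R_n = min(0.6×65×3.5625, 0.6×50×5.25) + 1.0×65×0.34375 = min(138.94, 157.5) + 22.344 = 161.28 kips. φR_n = 0.75 × 161.28 = 121.0 kips.
Tension rupture (net): A_n = (6.9375 − 2×0.75)×0.25 = 1.3594 in² (U = 1.0, A_e = A_n). φR_n = 0.75 × 65 × 1.3594 = 66.3 kips.
Governing: min(156.5, 165.4, 78.0, 121.0, 66.3) = 66.3 kips → net-section rupture.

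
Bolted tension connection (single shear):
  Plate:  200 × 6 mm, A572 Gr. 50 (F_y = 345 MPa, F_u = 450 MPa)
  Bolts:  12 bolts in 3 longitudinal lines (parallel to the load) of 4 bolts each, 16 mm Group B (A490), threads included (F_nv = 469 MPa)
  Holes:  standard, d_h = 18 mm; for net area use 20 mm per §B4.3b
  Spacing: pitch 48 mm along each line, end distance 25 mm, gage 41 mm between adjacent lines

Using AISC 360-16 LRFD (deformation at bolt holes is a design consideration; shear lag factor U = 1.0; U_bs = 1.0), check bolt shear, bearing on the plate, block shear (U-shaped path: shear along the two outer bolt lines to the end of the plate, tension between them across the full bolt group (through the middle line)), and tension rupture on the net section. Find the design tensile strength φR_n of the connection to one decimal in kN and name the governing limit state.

Bolt shear: A_b = π(16)²/4 = 201.06 mm². φR_n = 0.75 × 469 × 201.06 × 12 × 1 = 848.7 kN.
Bearing (6 mm plate, F_u = 450 MPa): end bolts L_c = 25 − 18/2 = 16, R_n = min(1.2×16×6×450, 2.4×16×6×450) = 51.84 kN/bolt; interior L_c = 48 − 18 = 30, R_n = 97.2 kN/bolt. φR_n = 0.75 × (3×51.84 + 9×97.2) = 772.7 kN.
Block shear: shear path 2×[25+3×48] = 2×169 mm, A_gv = 2028, A_nv = 2×(169 − 3.5×20)×6 = 1188 mm²; tension across gage: (82 − 2×20)×6 = 252 mm². R_n = min(0.6×450×1188, 0.6×345×2028) + 1.0×450×252 = min(320.76, 419.8) + 113.4 = 434.16 kN. φR_n = 0.75 × 434.16 = 325.6 kN.
Tension rupture (net): A_n = (200 − 3×20)×6 = 840 mm² (U = 1.0, A_e = A_n). φR_n = 0.75 × 450 × 840 = 283.5 kN.
Governing: min(848.7, 772.7, 325.6, 283.5) = 283.5 kN → net-section rupture.

283.5 kN (net-section rupture governs)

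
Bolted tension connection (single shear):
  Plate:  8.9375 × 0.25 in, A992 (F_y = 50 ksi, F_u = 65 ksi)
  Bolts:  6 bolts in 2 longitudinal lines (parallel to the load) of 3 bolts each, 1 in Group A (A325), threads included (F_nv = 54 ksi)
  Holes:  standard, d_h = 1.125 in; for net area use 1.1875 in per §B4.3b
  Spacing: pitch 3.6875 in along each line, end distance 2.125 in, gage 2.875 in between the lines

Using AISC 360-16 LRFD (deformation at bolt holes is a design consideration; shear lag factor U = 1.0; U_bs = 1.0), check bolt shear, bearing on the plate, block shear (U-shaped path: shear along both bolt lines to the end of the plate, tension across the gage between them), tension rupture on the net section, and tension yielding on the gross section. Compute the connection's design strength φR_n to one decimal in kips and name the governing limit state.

80.0 kips (net-section rupture governs)

Bolt shear: A_b = π(1)²/4 = 0.7854 in². φR_n = 0.75 × 54 × 0.7854 × 6 × 1 = 190.9 kips.
Bearing (0.25 in plate, F_u = 65 ksi): end bolts L_c = 2.125 − 1.125/2 = 1.5625, R_n = min(1.2×1.5625×0.25×65, 2.4×1×0.25×65) = 30.469 kips/bolt; interior L_c = 3.6875 − 1.125 = 2.5625, R_n = 39 kips/bolt. φR_n = 0.75 × (2×30.469 + 4×39) = 162.7 kips.
Block shear: shear path 2×[2.125+2×3.6875] = 2×9.5 in, A_gv = 4.75, A_nv = 2×(9.5 − 2.5×1.1875)×0.25 = 3.2656 in²; tension across gage: (2.875 − 1×1.1875)×0.25 = 0.42188 in². R_n = min(0.6×65×3.2656, 0.6×50×4.75) + 1.0×65×0.42188 = min(127.36, 142.5) + 27.422 = 154.78 kips. φR_n = 0.75 × 154.78 = 116.1 kips.
Tension rupture (net): A_n = (8.9375 − 2×1.1875)×0.25 = 1.6406 in² (U = 1.0, A_e = A_n). φR_n = 0.75 × 65 × 1.6406 = 80.0 kips.
Tension yield (gross): A_g = 8.9375×0.25 = 2.2344 in². φR_n = 0.90 × 50 × 2.2344 = 100.5 kips.
Governing: min(190.9, 162.7, 116.1, 80.0, 100.5) = 80.0 kips → net-section rupture.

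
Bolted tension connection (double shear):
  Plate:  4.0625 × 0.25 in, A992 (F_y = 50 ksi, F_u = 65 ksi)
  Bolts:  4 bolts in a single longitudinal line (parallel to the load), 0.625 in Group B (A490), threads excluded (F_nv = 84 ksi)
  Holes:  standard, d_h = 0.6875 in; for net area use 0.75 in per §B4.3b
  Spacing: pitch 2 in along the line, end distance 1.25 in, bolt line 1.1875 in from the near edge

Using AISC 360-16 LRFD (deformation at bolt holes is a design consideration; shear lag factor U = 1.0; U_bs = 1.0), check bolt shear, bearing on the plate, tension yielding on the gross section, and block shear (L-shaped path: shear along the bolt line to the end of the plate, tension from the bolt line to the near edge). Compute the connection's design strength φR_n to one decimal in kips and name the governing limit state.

Bolt shear: A_b = π(0.625)²/4 = 0.3068 in². φR_n = 0.75 × 84 × 0.3068 × 4 × 2 = 154.6 kips.
Bearing (0.25 in plate, F_u = 65 ksi): end bolts L_c = 1.25 − 0.6875/2 = 0.90625, R_n = min(1.2×0.90625×0.25×65, 2.4×0.625×0.25×65) = 17.672 kips/bolt; interior L_c = 2 − 0.6875 = 1.3125, R_n = 24.375 kips/bolt. φR_n = 0.75 × (1×17.672 + 3×24.375) = 68.1 kips.
Tension yield (gross): A_g = 4.0625×0.25 = 1.0156 in². φR_n = 0.90 × 50 × 1.0156 = 45.7 kips.
Block shear: shear path 1×[1.25+3×2] = 1×7.25 in, A_gv = 1.8125, A_nv = 1×(7.25 − 3.5×0.75)×0.25 = 1.1563 in²; tension to near edge: (1.1875 − 0.5×0.75)×0.25 = 0.20313 in². R_n = min(0.6×65×1.1563, 0.6×50×1.8125) + 1.0×65×0.20313 = min(45.096, 54.375) + 13.203 = 58.299 kips. φR_n = 0.75 × 58.299 = 43.7 kips.
Governing: min(154.6, 68.1, 45.7, 43.7) = 43.7 kips → block shear.

43.7 kips (block shear governs)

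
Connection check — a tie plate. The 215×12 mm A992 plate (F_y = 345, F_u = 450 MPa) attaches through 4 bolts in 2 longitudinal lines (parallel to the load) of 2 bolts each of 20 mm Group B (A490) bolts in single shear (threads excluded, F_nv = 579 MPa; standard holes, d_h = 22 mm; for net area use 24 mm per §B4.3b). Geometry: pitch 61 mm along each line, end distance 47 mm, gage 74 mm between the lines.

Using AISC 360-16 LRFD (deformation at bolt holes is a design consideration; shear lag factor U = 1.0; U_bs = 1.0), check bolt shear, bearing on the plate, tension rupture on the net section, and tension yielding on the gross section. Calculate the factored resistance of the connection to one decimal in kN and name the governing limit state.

545.7 kN (bolt shear governs)

Bolt shear: A_b = π(20)²/4 = 314.16 mm². φR_n = 0.75 × 579 × 314.16 × 4 × 1 = 545.7 kN.
Bearing (12 mm plate, F_u = 450 MPa): end bolts L_c = 47 − 22/2 = 36, R_n = min(1.2×36×12×450, 2.4×20×12×450) = 233.28 kN/bolt; interior L_c = 61 − 22 = 39, R_n = 252.72 kN/bolt. φR_n = 0.75 × (2×233.28 + 2×252.72) = 729.0 kN.
Tension rupture (net): A_n = (215 − 2×24)×12 = 2004 mm² (U = 1.0, A_e = A_n). φR_n = 0.75 × 450 × 2004 = 676.4 kN.
Tension yield (gross): A_g = 215×12 = 2580 mm². φR_n = 0.90 × 345 × 2580 = 801.1 kN.
Governing: min(545.7, 729.0, 676.4, 801.1) = 545.7 kN → bolt shear.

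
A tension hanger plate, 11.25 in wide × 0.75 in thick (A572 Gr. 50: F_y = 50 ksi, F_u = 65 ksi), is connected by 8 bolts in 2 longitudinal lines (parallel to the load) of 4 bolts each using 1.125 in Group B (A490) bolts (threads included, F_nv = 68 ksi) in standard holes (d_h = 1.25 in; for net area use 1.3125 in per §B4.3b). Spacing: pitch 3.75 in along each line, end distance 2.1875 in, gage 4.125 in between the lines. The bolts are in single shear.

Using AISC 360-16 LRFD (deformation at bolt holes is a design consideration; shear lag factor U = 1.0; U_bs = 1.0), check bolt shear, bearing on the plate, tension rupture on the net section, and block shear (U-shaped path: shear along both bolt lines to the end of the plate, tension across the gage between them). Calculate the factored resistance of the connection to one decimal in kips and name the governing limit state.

315.4 kips (net-section rupture governs)

Bolt shear: A_b = π(1.125)²/4 = 0.99402 in². φR_n = 0.75 × 68 × 0.99402 × 8 × 1 = 405.6 kips.
Bearing (0.75 in plate, F_u = 65 ksi): end bolts L_c = 2.1875 − 1.25/2 = 1.5625, R_n = min(1.2×1.5625×0.75×65, 2.4×1.125×0.75×65) = 91.406 kips/bolt; interior L_c = 3.75 − 1.25 = 2.5, R_n = 131.63 kips/bolt. φR_n = 0.75 × (2×91.406 + 6×131.63) = 729.4 kips.
Tension rupture (net): A_n = (11.25 − 2×1.3125)×0.75 = 6.4688 in² (U = 1.0, A_e = A_n). φR_n = 0.75 × 65 × 6.4688 = 315.4 kips.
Block shear: shear path 2×[2.1875+3×3.75] = 2×13.4375 in, A_gv = 20.156, A_nv = 2×(13.4375 − 3.5×1.3125)×0.75 = 13.266 in²; tension across gage: (4.125 − 1×1.3125)×0.75 = 2.1094 in². R_n = min(0.6×65×13.266, 0.6×50×20.156) + 1.0×65×2.1094 = min(517.37, 604.68) + 137.11 = 654.48 kips. φR_n = 0.75 × 654.48 = 490.9 kips.
Governing: min(405.6, 729.4, 315.4, 490.9) = 315.4 kips → net-section rupture.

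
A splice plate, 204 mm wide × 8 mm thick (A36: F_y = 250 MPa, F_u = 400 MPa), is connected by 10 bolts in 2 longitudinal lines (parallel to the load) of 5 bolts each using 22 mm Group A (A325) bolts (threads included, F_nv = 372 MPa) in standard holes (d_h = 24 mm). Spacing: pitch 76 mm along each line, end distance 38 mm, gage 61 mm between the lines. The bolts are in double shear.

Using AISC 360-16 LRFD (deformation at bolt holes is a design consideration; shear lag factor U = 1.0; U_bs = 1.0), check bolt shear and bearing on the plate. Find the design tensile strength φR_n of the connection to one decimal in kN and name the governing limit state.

Bolt shear: A_b = π(22)²/4 = 380.13 mm². φR_n = 0.75 × 372 × 380.13 × 10 × 2 = 2121.1 kN.
Bearing (8 mm plate, F_u = 400 MPa): end bolts L_c = 38 − 24/2 = 26, R_n = min(1.2×26×8×400, 2.4×22×8×400) = 99.84 kN/bolt; interior L_c = 76 − 24 = 52, R_n = 168.96 kN/bolt. φR_n = 0.75 × (2×99.84 + 8×168.96) = 1163.5 kN.
Governing: min(2121.1, 1163.5) = 1163.5 kN → bearing.

1163.5 kN (bearing governs)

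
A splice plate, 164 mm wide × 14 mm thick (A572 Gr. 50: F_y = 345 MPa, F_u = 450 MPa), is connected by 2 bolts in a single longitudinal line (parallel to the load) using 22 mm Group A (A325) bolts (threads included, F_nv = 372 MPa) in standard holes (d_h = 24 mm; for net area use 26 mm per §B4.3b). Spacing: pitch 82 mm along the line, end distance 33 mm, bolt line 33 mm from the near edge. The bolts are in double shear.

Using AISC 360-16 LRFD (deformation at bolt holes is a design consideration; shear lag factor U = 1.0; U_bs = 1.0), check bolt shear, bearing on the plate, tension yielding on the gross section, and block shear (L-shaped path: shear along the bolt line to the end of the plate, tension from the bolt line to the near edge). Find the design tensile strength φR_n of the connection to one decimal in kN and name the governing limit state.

310.0 kN (block shear governs)

Bolt shear: A_b = π(22)²/4 = 380.13 mm². φR_n = 0.75 × 372 × 380.13 × 2 × 2 = 424.2 kN.
Bearing (14 mm plate, F_u = 450 MPa): end bolts L_c = 33 − 24/2 = 21, R_n = min(1.2×21×14×450, 2.4×22×14×450) = 158.76 kN/bolt; interior L_c = 82 − 24 = 58, R_n = 332.64 kN/bolt. φR_n = 0.75 × (1×158.76 + 1×332.64) = 368.6 kN.
Tension yield (gross): A_g = 164×14 = 2296 mm². φR_n = 0.90 × 345 × 2296 = 712.9 kN.
Block shear: shear path 1×[33+1×82] = 1×115 mm, A_gv = 1610, A_nv = 1×(115 − 1.5×26)×14 = 1064 mm²; tension to near edge: (33 − 0.5×26)×14 = 280 mm². R_n = min(0.6×450×1064, 0.6×345×1610) + 1.0×450×280 = min(287.28, 333.27) + 126 = 413.28 kN. φR_n = 0.75 × 413.28 = 310.0 kN.
Governing: min(424.2, 368.6, 712.9, 310.0) = 310.0 kN → block shear.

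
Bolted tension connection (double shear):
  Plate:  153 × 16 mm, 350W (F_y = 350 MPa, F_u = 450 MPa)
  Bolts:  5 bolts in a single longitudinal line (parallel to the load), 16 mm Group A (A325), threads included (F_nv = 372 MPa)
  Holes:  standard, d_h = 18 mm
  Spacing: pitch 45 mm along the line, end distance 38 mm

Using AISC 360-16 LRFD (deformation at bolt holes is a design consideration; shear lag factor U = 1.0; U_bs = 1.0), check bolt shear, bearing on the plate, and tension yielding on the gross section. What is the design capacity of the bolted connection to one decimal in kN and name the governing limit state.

561.0 kN (bolt shear governs)

Bolt shear: A_b = π(16)²/4 = 201.06 mm². φR_n = 0.75 × 372 × 201.06 × 5 × 2 = 561.0 kN.
Bearing (16 mm plate, F_u = 450 MPa): end bolts L_c = 38 − 18/2 = 29, R_n = min(1.2×29×16×450, 2.4×16×16×450) = 250.56 kN/bolt; interior L_c = 45 − 18 = 27, R_n = 233.28 kN/bolt. φR_n = 0.75 × (1×250.56 + 4×233.28) = 887.8 kN.
Tension yield (gross): A_g = 153×16 = 2448 mm². φR_n = 0.90 × 350 × 2448 = 771.1 kN.
Governing: min(561.0, 887.8, 771.1) = 561.0 kN → bolt shear.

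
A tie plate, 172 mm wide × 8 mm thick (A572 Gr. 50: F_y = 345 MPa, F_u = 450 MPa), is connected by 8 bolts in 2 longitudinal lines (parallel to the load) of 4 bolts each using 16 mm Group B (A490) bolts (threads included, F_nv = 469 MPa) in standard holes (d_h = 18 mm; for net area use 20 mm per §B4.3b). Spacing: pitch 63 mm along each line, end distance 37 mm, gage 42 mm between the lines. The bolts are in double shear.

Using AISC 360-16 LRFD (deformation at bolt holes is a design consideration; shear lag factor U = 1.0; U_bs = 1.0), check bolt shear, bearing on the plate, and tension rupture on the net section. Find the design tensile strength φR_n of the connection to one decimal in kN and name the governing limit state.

Bolt shear: A_b = π(16)²/4 = 201.06 mm². φR_n = 0.75 × 469 × 201.06 × 8 × 2 = 1131.6 kN.
Bearing (8 mm plate, F_u = 450 MPa): end bolts L_c = 37 − 18/2 = 28, R_n = min(1.2×28×8×450, 2.4×16×8×450) = 120.96 kN/bolt; interior L_c = 63 − 18 = 45, R_n = 138.24 kN/bolt. φR_n = 0.75 × (2×120.96 + 6×138.24) = 803.5 kN.
Tension rupture (net): A_n = (172 − 2×20)×8 = 1056 mm² (U = 1.0, A_e = A_n). φR_n = 0.75 × 450 × 1056 = 356.4 kN.
Governing: min(1131.6, 803.5, 356.4) = 356.4 kN → net-section rupture.

356.4 kN (net-section rupture governs)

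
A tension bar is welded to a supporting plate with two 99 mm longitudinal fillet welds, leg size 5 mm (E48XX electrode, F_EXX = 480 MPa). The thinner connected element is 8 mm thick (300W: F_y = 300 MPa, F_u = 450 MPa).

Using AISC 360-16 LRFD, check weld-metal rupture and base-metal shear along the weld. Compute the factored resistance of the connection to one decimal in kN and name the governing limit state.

151.2 kN (weld metal governs)

Weld metal: throat = 0.707×5 = 3.535 mm, L = 2×99 = 198 mm. φR_n = 0.75 × 0.6 × 480 × 3.535 × 198 = 151.2 kN.
Base metal shear (8 mm plate): yield φR_n = 1.0×0.6×300×8×198 = 285.1 kN; rupture φR_n = 0.75×0.6×450×8×198 = 320.8 kN; take 285.1 kN (yield).
Governing: min(151.2, 285.1) = 151.2 kN → weld metal.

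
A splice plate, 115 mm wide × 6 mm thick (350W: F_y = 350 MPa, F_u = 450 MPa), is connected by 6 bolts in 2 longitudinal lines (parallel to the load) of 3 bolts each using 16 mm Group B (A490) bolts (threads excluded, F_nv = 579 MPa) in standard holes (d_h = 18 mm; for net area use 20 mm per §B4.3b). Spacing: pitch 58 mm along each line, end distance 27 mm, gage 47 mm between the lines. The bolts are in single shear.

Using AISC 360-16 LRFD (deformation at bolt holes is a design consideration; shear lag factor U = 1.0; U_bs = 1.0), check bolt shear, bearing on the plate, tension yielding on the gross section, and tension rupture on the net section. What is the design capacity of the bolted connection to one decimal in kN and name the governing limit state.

151.9 kN (net-section rupture governs)

Bolt shear: A_b = π(16)²/4 = 201.06 mm². φR_n = 0.75 × 579 × 201.06 × 6 × 1 = 523.9 kN.
Bearing (6 mm plate, F_u = 450 MPa): end bolts L_c = 27 − 18/2 = 18, R_n = min(1.2×18×6×450, 2.4×16×6×450) = 58.32 kN/bolt; interior L_c = 58 − 18 = 40, R_n = 103.68 kN/bolt. φR_n = 0.75 × (2×58.32 + 4×103.68) = 398.5 kN.
Tension yield (gross): A_g = 115×6 = 690 mm². φR_n = 0.90 × 350 × 690 = 217.4 kN.
Tension rupture (net): A_n = (115 − 2×20)×6 = 450 mm² (U = 1.0, A_e = A_n). φR_n = 0.75 × 450 × 450 = 151.9 kN.
Governing: min(523.9, 398.5, 217.4, 151.9) = 151.9 kN → net-section rupture.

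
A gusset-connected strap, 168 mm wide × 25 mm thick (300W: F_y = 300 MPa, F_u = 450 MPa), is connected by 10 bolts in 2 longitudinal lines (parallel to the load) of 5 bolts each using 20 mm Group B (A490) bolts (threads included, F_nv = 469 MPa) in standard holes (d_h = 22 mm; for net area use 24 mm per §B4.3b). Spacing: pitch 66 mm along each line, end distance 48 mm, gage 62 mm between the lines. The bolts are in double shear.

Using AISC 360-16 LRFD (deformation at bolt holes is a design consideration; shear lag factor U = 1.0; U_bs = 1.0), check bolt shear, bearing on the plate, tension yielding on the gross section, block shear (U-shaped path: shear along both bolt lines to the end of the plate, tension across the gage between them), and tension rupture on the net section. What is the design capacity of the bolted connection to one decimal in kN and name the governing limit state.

Bolt shear: A_b = π(20)²/4 = 314.16 mm². φR_n = 0.75 × 469 × 314.16 × 10 × 2 = 2210.1 kN.
Bearing (25 mm plate, F_u = 450 MPa): end bolts L_c = 48 − 22/2 = 37, R_n = min(1.2×37×25×450, 2.4×20×25×450) = 499.5 kN/bolt; interior L_c = 66 − 22 = 44, R_n = 540 kN/bolt. φR_n = 0.75 × (2×499.5 + 8×540) = 3989.3 kN.
Tension yield (gross): A_g = 168×25 = 4200 mm². φR_n = 0.90 × 300 × 4200 = 1134.0 kN.
Block shear: shear path 2×[48+4×66] = 2×312 mm, A_gv = 15600, A_nv = 2×(312 − 4.5×24)×25 = 10200 mm²; tension across gage: (62 − 1×24)×25 = 950 mm². R_n = min(0.6×450×10200, 0.6×300×15600) + 1.0×450×950 = min(2754, 2808) + 427.5 = 3181.5 kN. φR_n = 0.75 × 3181.5 = 2386.1 kN.
Tension rupture (net): A_n = (168 − 2×24)×25 = 3000 mm² (U = 1.0, A_e = A_n). φR_n = 0.75 × 450 × 3000 = 1012.5 kN.
Governing: min(2210.1, 3989.3, 1134.0, 2386.1, 1012.5) = 1012.5 kN → net-section rupture.

1012.5 kN (net-section rupture governs)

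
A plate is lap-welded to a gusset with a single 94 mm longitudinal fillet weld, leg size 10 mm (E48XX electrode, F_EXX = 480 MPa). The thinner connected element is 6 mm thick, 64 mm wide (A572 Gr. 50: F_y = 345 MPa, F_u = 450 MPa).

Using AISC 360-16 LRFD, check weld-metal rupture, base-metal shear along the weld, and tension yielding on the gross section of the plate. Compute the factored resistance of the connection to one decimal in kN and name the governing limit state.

Weld metal: throat = 0.707×10 = 7.07 mm, L = 94 mm. φR_n = 0.75 × 0.6 × 480 × 7.07 × 94 = 143.5 kN.
Base metal shear (6 mm plate): yield φR_n = 1.0×0.6×345×6×94 = 116.7 kN; rupture φR_n = 0.75×0.6×450×6×94 = 114.2 kN; take 114.2 kN (rupture).
Tension yield (gross): A_g = 64×6 = 384 mm². φR_n = 0.90 × 345 × 384 = 119.2 kN.
Governing: min(143.5, 114.2, 119.2) = 114.2 kN → base-metal shear.

114.2 kN (base-metal shear governs)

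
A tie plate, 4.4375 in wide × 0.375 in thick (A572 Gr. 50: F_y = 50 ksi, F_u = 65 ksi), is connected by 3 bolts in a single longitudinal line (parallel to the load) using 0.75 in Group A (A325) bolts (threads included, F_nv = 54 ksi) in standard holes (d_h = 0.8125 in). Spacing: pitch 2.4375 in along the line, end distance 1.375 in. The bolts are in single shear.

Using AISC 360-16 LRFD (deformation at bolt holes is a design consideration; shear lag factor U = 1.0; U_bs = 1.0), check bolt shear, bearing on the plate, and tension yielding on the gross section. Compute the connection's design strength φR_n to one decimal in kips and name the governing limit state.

Bolt shear: A_b = π(0.75)²/4 = 0.44179 in². φR_n = 0.75 × 54 × 0.44179 × 3 × 1 = 53.7 kips.
Bearing (0.375 in plate, F_u = 65 ksi): end bolts L_c = 1.375 − 0.8125/2 = 0.96875, R_n = min(1.2×0.96875×0.375×65, 2.4×0.75×0.375×65) = 28.336 kips/bolt; interior L_c = 2.4375 − 0.8125 = 1.625, R_n = 43.875 kips/bolt. φR_n = 0.75 × (1×28.336 + 2×43.875) = 87.1 kips.
Tension yield (gross): A_g = 4.4375×0.375 = 1.6641 in². φR_n = 0.90 × 50 × 1.6641 = 74.9 kips.
Governing: min(53.7, 87.1, 74.9) = 53.7 kips → bolt shear.

53.7 kips (bolt shear governs)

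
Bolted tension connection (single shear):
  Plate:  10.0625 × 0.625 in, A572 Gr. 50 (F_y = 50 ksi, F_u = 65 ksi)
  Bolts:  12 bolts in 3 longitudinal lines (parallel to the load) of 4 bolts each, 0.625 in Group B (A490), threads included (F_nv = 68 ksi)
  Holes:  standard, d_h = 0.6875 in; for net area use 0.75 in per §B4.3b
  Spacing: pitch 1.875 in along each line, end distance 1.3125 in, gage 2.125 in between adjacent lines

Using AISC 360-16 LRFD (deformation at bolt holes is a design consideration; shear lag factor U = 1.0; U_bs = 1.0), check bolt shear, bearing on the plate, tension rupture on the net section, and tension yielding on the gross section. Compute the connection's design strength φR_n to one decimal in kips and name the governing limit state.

187.8 kips (bolt shear governs)

Bolt shear: A_b = π(0.625)²/4 = 0.3068 in². φR_n = 0.75 × 68 × 0.3068 × 12 × 1 = 187.8 kips.
Bearing (0.625 in plate, F_u = 65 ksi): end bolts L_c = 1.3125 − 0.6875/2 = 0.96875, R_n = min(1.2×0.96875×0.625×65, 2.4×0.625×0.625×65) = 47.227 kips/bolt; interior L_c = 1.875 − 0.6875 = 1.1875, R_n = 57.891 kips/bolt. φR_n = 0.75 × (3×47.227 + 9×57.891) = 497.0 kips.
Tension rupture (net): A_n = (10.0625 − 3×0.75)×0.625 = 4.8828 in² (U = 1.0, A_e = A_n). φR_n = 0.75 × 65 × 4.8828 = 238.0 kips.
Tension yield (gross): A_g = 10.0625×0.625 = 6.2891 in². φR_n = 0.90 × 50 × 6.2891 = 283.0 kips.
Governing: min(187.8, 497.0, 238.0, 283.0) = 187.8 kips → bolt shear.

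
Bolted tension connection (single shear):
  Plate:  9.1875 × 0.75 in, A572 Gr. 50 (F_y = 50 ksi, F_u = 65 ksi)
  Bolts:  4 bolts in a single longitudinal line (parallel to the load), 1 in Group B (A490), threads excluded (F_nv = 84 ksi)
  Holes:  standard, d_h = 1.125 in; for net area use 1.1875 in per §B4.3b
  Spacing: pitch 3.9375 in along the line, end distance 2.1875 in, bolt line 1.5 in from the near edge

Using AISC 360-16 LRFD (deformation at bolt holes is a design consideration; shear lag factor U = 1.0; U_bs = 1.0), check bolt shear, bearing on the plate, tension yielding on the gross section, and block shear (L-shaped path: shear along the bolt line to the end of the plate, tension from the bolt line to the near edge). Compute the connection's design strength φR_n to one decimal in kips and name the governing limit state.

197.9 kips (bolt shear governs)

Bolt shear: A_b = π(1)²/4 = 0.7854 in². φR_n = 0.75 × 84 × 0.7854 × 4 × 1 = 197.9 kips.
Bearing (0.75 in plate, F_u = 65 ksi): end bolts L_c = 2.1875 − 1.125/2 = 1.625, R_n = min(1.2×1.625×0.75×65, 2.4×1×0.75×65) = 95.063 kips/bolt; interior L_c = 3.9375 − 1.125 = 2.8125, R_n = 117 kips/bolt. φR_n = 0.75 × (1×95.063 + 3×117) = 334.5 kips.
Tension yield (gross): A_g = 9.1875×0.75 = 6.8906 in². φR_n = 0.90 × 50 × 6.8906 = 310.1 kips.
Block shear: shear path 1×[2.1875+3×3.9375] = 1×14 in, A_gv = 10.5, A_nv = 1×(14 − 3.5×1.1875)×0.75 = 7.3828 in²; tension to near edge: (1.5 − 0.5×1.1875)×0.75 = 0.67969 in². R_n = min(0.6×65×7.3828, 0.6×50×10.5) + 1.0×65×0.67969 = min(287.93, 315) + 44.18 = 332.11 kips. φR_n = 0.75 × 332.11 = 249.1 kips.
Governing: min(197.9, 334.5, 310.1, 249.1) = 197.9 kips → bolt shear.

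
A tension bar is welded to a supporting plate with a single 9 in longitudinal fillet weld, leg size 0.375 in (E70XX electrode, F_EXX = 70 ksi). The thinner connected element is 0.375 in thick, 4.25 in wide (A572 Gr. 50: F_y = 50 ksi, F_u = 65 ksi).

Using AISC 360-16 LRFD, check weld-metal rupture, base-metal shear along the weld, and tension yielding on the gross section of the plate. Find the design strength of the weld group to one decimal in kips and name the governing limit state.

Weld metal: throat = 0.707×0.375 = 0.26513 in, L = 9 in. φR_n = 0.75 × 0.6 × 70 × 0.26513 × 9 = 75.2 kips.
Base metal shear (0.375 in plate): yield φR_n = 1.0×0.6×50×0.375×9 = 101.3 kips; rupture φR_n = 0.75×0.6×65×0.375×9 = 98.7 kips; take 98.7 kips (rupture).
Tension yield (gross): A_g = 4.25×0.375 = 1.5938 in². φR_n = 0.90 × 50 × 1.5938 = 71.7 kips.
Governing: min(75.2, 98.7, 71.7) = 71.7 kips → gross-section yield.

71.7 kips (gross-section yield governs)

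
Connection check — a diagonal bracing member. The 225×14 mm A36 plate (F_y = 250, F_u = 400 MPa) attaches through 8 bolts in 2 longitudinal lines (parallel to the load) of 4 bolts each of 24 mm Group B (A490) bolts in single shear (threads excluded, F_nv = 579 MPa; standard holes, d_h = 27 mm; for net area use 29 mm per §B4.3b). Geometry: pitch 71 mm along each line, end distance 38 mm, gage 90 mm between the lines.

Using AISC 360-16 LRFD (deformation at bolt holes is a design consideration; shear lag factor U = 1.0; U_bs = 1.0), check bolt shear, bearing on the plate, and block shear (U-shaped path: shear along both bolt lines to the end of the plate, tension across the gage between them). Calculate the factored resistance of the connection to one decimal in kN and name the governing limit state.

1009.7 kN (block shear governs)

Bolt shear: A_b = π(24)²/4 = 452.39 mm². φR_n = 0.75 × 579 × 452.39 × 8 × 1 = 1571.6 kN.
Bearing (14 mm plate, F_u = 400 MPa): end bolts L_c = 38 − 27/2 = 24.5, R_n = min(1.2×24.5×14×400, 2.4×24×14×400) = 164.64 kN/bolt; interior L_c = 71 − 27 = 44, R_n = 295.68 kN/bolt. φR_n = 0.75 × (2×164.64 + 6×295.68) = 1577.5 kN.
Block shear: shear path 2×[38+3×71] = 2×251 mm, A_gv = 7028, A_nv = 2×(251 − 3.5×29)×14 = 4186 mm²; tension across gage: (90 − 1×29)×14 = 854 mm². R_n = min(0.6×400×4186, 0.6×250×7028) + 1.0×400×854 = min(1004.6, 1054.2) + 341.6 = 1346.2 kN. φR_n = 0.75 × 1346.2 = 1009.7 kN.
Governing: min(1571.6, 1577.5, 1009.7) = 1009.7 kN → block shear.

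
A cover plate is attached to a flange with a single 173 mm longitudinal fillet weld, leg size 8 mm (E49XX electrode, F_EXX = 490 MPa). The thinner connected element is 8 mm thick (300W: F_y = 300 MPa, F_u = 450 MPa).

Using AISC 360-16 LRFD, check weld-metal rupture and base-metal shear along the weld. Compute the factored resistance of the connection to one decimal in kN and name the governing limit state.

Weld metal: throat = 0.707×8 = 5.656 mm, L = 173 mm. φR_n = 0.75 × 0.6 × 490 × 5.656 × 173 = 215.8 kN.
Base metal shear (8 mm plate): yield φR_n = 1.0×0.6×300×8×173 = 249.1 kN; rupture φR_n = 0.75×0.6×450×8×173 = 280.3 kN; take 249.1 kN (yield).
Governing: min(215.8, 249.1) = 215.8 kN → weld metal.

215.8 kN (weld metal governs)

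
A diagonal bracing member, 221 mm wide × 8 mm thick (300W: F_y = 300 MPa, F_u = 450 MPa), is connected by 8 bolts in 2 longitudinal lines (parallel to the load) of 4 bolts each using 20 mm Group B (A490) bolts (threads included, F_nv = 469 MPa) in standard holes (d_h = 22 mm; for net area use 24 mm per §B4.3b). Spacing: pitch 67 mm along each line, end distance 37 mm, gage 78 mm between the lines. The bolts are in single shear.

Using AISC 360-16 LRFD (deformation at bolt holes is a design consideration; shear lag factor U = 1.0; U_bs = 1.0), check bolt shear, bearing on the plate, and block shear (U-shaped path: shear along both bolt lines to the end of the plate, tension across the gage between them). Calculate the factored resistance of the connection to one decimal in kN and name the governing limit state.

Bolt shear: A_b = π(20)²/4 = 314.16 mm². φR_n = 0.75 × 469 × 314.16 × 8 × 1 = 884.0 kN.
Bearing (8 mm plate, F_u = 450 MPa): end bolts L_c = 37 − 22/2 = 26, R_n = min(1.2×26×8×450, 2.4×20×8×450) = 112.32 kN/bolt; interior L_c = 67 − 22 = 45, R_n = 172.8 kN/bolt. φR_n = 0.75 × (2×112.32 + 6×172.8) = 946.1 kN.
Block shear: shear path 2×[37+3×67] = 2×238 mm, A_gv = 3808, A_nv = 2×(238 − 3.5×24)×8 = 2464 mm²; tension across gage: (78 − 1×24)×8 = 432 mm². R_n = min(0.6×450×2464, 0.6×300×3808) + 1.0×450×432 = min(665.28, 685.44) + 194.4 = 859.68 kN. φR_n = 0.75 × 859.68 = 644.8 kN.
Governing: min(884.0, 946.1, 644.8) = 644.8 kN → block shear.

644.8 kN (block shear governs)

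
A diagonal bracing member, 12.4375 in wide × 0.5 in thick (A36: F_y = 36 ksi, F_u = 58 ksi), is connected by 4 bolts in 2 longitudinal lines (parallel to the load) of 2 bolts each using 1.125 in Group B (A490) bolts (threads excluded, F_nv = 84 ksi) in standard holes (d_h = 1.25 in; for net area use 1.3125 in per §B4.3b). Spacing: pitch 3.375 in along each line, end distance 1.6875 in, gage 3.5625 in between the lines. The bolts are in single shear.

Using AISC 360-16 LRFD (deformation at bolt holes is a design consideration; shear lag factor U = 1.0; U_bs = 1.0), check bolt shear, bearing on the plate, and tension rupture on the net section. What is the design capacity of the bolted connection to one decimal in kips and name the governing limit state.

Bolt shear: A_b = π(1.125)²/4 = 0.99402 in². φR_n = 0.75 × 84 × 0.99402 × 4 × 1 = 250.5 kips.
Bearing (0.5 in plate, F_u = 58 ksi): end bolts L_c = 1.6875 − 1.25/2 = 1.0625, R_n = min(1.2×1.0625×0.5×58, 2.4×1.125×0.5×58) = 36.975 kips/bolt; interior L_c = 3.375 − 1.25 = 2.125, R_n = 73.95 kips/bolt. φR_n = 0.75 × (2×36.975 + 2×73.95) = 166.4 kips.
Tension rupture (net): A_n = (12.4375 − 2×1.3125)×0.5 = 4.9063 in² (U = 1.0, A_e = A_n). φR_n = 0.75 × 58 × 4.9063 = 213.4 kips.
Governing: min(250.5, 166.4, 213.4) = 166.4 kips → bearing.

166.4 kips (bearing governs)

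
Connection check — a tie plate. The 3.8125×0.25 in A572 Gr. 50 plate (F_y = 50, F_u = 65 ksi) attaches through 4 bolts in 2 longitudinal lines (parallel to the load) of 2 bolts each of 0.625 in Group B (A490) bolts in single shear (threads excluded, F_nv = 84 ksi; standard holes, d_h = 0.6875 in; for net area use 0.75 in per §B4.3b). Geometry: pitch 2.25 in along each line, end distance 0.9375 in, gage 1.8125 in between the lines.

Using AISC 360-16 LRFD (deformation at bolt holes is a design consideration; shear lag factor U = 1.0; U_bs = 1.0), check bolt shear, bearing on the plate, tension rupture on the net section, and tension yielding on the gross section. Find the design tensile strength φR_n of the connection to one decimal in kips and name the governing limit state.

28.2 kips (net-section rupture governs)

Bolt shear: A_b = π(0.625)²/4 = 0.3068 in². φR_n = 0.75 × 84 × 0.3068 × 4 × 1 = 77.3 kips.
Bearing (0.25 in plate, F_u = 65 ksi): end bolts L_c = 0.9375 − 0.6875/2 = 0.59375, R_n = min(1.2×0.59375×0.25×65, 2.4×0.625×0.25×65) = 11.578 kips/bolt; interior L_c = 2.25 − 0.6875 = 1.5625, R_n = 24.375 kips/bolt. φR_n = 0.75 × (2×11.578 + 2×24.375) = 53.9 kips.
Tension rupture (net): A_n = (3.8125 − 2×0.75)×0.25 = 0.57813 in² (U = 1.0, A_e = A_n). φR_n = 0.75 × 65 × 0.57813 = 28.2 kips.
Tension yield (gross): A_g = 3.8125×0.25 = 0.95313 in². φR_n = 0.90 × 50 × 0.95313 = 42.9 kips.
Governing: min(77.3, 53.9, 28.2, 42.9) = 28.2 kips → net-section rupture.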